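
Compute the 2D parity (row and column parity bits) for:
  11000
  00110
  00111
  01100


Row parities: 0010
Column parities: 10101

Row P: 0010, Col P: 10101, Corner: 1


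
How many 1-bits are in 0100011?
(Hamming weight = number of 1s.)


Counting 1s in 0100011

3


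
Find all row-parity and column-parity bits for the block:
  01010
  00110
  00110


Row parities: 000
Column parities: 01010

Row P: 000, Col P: 01010, Corner: 0


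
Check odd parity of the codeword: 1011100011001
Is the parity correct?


Number of 1s: 7

Yes, parity is correct (7 ones)


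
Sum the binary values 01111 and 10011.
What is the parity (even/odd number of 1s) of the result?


01111 = 15
10011 = 19
Sum = 34 = 100010
1s count = 2

even parity (2 ones in 100010)


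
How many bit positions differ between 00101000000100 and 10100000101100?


XOR: 10001000101000
Count of 1s: 4

4


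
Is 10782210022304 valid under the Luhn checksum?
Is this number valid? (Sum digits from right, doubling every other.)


Luhn sum = 36
36 mod 10 = 6

Invalid (Luhn sum mod 10 = 6)


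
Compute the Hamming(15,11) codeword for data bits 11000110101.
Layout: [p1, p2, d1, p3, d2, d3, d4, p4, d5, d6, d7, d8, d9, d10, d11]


Parity bits: p1=1, p2=0, p3=1, p4=0

101110000110101


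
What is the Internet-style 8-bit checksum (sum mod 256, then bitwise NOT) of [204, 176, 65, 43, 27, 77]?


Sum = 592 mod 256 = 80
Complement = 175

175


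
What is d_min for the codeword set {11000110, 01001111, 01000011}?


Comparing all pairs, minimum distance: 2
Can detect 1 errors, correct 0 errors

2


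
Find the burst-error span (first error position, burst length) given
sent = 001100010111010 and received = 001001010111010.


XOR: 000101000000000

Burst at position 3, length 3


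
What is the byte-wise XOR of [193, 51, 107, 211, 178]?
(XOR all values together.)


XOR chain: 193 ^ 51 ^ 107 ^ 211 ^ 178 = 248

248


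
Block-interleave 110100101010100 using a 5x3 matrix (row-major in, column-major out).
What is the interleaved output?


Matrix:
  110
  100
  101
  010
  100
Read columns: 111011001000100

111011001000100


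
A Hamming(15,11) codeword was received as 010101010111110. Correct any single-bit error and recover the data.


Syndrome = 6: error at position 6

Data: 00000111110 (corrected bit 6)


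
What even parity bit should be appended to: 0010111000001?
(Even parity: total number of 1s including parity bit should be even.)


Number of 1s in data: 5
Parity bit: 1

1


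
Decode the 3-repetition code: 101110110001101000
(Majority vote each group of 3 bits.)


Groups: 101, 110, 110, 001, 101, 000
Majority votes: 111010

111010


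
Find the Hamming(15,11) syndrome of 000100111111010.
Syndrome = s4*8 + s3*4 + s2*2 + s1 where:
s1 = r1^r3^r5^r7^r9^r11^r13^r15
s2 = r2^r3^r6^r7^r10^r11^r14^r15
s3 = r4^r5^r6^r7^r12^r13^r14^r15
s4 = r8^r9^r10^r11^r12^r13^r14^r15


s1=1, s2=0, s3=0, s4=0

Syndrome = 1 (error at position 1)


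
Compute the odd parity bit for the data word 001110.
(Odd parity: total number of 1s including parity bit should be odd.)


Number of 1s in data: 3
Parity bit: 0

0


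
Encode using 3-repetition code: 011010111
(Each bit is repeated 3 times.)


Each bit -> 3 copies

000111111000111000111111111


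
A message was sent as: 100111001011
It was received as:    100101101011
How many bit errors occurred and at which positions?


XOR: 000010100000

2 error(s) at position(s): 4, 6


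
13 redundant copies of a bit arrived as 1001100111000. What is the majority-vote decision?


Ones: 6 out of 13
Threshold: 7

0 (6/13 voted 1)


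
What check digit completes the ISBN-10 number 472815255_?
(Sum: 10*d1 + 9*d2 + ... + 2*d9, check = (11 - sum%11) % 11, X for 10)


Weighted sum: 239
239 mod 11 = 8

Check digit: 3


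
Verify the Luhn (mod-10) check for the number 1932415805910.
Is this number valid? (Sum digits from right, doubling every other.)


Luhn sum = 47
47 mod 10 = 7

Invalid (Luhn sum mod 10 = 7)


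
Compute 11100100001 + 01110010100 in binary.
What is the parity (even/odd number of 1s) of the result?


11100100001 = 1825
01110010100 = 916
Sum = 2741 = 101010110101
1s count = 7

odd parity (7 ones in 101010110101)


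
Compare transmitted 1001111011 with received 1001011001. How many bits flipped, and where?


XOR: 0000100010

2 error(s) at position(s): 4, 8


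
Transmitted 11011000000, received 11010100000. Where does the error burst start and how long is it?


XOR: 00001100000

Burst at position 4, length 2


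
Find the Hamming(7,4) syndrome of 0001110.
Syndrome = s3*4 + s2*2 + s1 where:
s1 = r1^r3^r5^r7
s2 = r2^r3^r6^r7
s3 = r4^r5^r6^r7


s1=1, s2=1, s3=1

Syndrome = 7 (error at position 7)


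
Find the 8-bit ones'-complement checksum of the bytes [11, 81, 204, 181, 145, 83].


Sum = 705 mod 256 = 193
Complement = 62

62


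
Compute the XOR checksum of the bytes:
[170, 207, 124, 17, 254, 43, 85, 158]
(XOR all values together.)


XOR chain: 170 ^ 207 ^ 124 ^ 17 ^ 254 ^ 43 ^ 85 ^ 158 = 22

22


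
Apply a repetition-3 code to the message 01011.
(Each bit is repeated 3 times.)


Each bit -> 3 copies

000111000111111


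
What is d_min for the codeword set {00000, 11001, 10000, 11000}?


Comparing all pairs, minimum distance: 1
Can detect 0 errors, correct 0 errors

1


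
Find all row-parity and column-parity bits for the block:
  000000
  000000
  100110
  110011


Row parities: 0010
Column parities: 010101

Row P: 0010, Col P: 010101, Corner: 1


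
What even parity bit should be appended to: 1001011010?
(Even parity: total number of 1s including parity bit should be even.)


Number of 1s in data: 5
Parity bit: 1

1


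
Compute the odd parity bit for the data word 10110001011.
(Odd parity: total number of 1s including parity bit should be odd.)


Number of 1s in data: 6
Parity bit: 1

1


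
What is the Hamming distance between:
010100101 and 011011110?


XOR: 001111011
Count of 1s: 6

6


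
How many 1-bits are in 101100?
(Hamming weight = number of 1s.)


Counting 1s in 101100

3


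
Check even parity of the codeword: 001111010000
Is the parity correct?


Number of 1s: 5

No, parity error (5 ones)


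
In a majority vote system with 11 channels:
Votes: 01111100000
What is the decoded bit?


Ones: 5 out of 11
Threshold: 6

0 (5/11 voted 1)


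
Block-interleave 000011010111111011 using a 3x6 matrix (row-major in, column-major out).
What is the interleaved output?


Matrix:
  000011
  010111
  111011
Read columns: 001011001010111111

001011001010111111


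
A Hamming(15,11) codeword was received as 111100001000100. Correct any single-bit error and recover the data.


Syndrome = 0: no error detected

Data: 10001000100 (no errors)


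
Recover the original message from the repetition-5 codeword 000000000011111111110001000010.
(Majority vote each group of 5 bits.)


Groups: 00000, 00000, 11111, 11111, 00010, 00010
Majority votes: 001100

001100


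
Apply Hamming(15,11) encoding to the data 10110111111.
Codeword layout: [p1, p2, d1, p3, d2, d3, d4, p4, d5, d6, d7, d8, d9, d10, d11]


Parity bits: p1=1, p2=1, p3=0, p4=0

111001100111111


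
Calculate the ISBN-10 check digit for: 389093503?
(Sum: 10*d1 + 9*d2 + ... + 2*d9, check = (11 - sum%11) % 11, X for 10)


Weighted sum: 269
269 mod 11 = 5

Check digit: 6


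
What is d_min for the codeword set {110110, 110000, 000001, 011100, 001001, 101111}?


Comparing all pairs, minimum distance: 1
Can detect 0 errors, correct 0 errors

1


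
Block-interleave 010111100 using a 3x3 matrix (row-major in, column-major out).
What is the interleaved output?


Matrix:
  010
  111
  100
Read columns: 011110010

011110010


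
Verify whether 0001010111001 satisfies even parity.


Number of 1s: 6

Yes, parity is correct (6 ones)


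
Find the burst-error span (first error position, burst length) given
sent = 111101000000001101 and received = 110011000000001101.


XOR: 001110000000000000

Burst at position 2, length 3


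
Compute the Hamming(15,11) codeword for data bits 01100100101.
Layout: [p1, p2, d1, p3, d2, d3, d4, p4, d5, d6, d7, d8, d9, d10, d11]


Parity bits: p1=1, p2=1, p3=0, p4=1

110011010100101


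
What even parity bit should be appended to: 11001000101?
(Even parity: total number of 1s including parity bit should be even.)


Number of 1s in data: 5
Parity bit: 1

1


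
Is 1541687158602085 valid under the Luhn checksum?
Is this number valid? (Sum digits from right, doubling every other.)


Luhn sum = 61
61 mod 10 = 1

Invalid (Luhn sum mod 10 = 1)


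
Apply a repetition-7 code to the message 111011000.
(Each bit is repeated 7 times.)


Each bit -> 7 copies

111111111111111111111000000011111111111111000000000000000000000


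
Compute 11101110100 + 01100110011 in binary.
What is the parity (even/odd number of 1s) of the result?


11101110100 = 1908
01100110011 = 819
Sum = 2727 = 101010100111
1s count = 7

odd parity (7 ones in 101010100111)


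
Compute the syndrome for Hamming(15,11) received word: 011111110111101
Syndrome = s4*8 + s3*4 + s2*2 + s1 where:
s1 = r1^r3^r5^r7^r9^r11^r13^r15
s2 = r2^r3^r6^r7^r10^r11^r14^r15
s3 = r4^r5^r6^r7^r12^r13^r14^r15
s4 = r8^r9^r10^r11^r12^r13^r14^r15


s1=0, s2=1, s3=1, s4=0

Syndrome = 6 (error at position 6)


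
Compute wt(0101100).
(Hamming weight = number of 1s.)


Counting 1s in 0101100

3


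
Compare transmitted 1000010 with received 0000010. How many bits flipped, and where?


XOR: 1000000

1 error(s) at position(s): 0


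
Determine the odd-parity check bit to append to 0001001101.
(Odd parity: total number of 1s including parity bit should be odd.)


Number of 1s in data: 4
Parity bit: 1

1


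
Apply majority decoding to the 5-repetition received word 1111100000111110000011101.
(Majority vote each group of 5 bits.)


Groups: 11111, 00000, 11111, 00000, 11101
Majority votes: 10101

10101


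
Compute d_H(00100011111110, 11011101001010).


XOR: 11111110110100
Count of 1s: 10

10


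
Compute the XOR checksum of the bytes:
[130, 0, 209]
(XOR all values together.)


XOR chain: 130 ^ 0 ^ 209 = 83

83


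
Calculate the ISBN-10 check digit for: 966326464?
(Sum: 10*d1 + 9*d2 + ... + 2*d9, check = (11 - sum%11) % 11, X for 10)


Weighted sum: 297
297 mod 11 = 0

Check digit: 0


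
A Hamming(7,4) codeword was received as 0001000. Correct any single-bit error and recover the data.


Syndrome = 4: error at position 4

Data: 0000 (corrected bit 4)


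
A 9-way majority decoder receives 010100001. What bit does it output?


Ones: 3 out of 9
Threshold: 5

0 (3/9 voted 1)


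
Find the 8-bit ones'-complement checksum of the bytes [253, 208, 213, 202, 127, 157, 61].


Sum = 1221 mod 256 = 197
Complement = 58

58


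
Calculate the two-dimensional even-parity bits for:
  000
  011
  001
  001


Row parities: 0011
Column parities: 011

Row P: 0011, Col P: 011, Corner: 0


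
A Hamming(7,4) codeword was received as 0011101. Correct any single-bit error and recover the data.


Syndrome = 5: error at position 5

Data: 1001 (corrected bit 5)


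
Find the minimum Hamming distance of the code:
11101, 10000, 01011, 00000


Comparing all pairs, minimum distance: 1
Can detect 0 errors, correct 0 errors

1


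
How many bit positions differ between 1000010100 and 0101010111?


XOR: 1101000011
Count of 1s: 5

5


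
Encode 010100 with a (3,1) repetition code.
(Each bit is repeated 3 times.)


Each bit -> 3 copies

000111000111000000


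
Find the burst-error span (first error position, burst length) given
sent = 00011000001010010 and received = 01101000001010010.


XOR: 01110000000000000

Burst at position 1, length 3


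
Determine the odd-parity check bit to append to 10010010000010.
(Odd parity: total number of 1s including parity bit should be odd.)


Number of 1s in data: 4
Parity bit: 1

1


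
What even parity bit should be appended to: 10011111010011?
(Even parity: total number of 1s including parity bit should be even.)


Number of 1s in data: 9
Parity bit: 1

1


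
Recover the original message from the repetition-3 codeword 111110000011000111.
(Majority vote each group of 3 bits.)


Groups: 111, 110, 000, 011, 000, 111
Majority votes: 110101

110101


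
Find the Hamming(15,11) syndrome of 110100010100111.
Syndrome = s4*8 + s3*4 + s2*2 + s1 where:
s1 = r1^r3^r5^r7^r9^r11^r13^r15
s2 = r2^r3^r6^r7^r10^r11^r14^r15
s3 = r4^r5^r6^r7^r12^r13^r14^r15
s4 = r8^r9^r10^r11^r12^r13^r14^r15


s1=1, s2=0, s3=0, s4=1

Syndrome = 9 (error at position 9)


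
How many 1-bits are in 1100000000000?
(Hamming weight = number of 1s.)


Counting 1s in 1100000000000

2


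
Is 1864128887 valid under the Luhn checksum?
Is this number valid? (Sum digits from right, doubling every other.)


Luhn sum = 50
50 mod 10 = 0

Valid (Luhn sum mod 10 = 0)


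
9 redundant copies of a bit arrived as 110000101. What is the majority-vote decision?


Ones: 4 out of 9
Threshold: 5

0 (4/9 voted 1)


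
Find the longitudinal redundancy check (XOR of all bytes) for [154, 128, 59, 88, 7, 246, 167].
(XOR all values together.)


XOR chain: 154 ^ 128 ^ 59 ^ 88 ^ 7 ^ 246 ^ 167 = 47

47


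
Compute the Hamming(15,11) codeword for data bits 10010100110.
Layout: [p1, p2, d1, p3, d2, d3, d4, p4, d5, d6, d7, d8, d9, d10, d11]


Parity bits: p1=1, p2=0, p3=1, p4=1

101100110100110


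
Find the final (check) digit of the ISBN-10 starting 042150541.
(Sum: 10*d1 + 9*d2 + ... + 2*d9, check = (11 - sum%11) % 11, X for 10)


Weighted sum: 123
123 mod 11 = 2

Check digit: 9


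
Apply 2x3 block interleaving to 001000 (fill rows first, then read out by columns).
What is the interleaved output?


Matrix:
  001
  000
Read columns: 000010

000010


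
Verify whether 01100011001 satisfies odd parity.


Number of 1s: 5

Yes, parity is correct (5 ones)


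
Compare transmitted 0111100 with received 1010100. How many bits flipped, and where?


XOR: 1101000

3 error(s) at position(s): 0, 1, 3


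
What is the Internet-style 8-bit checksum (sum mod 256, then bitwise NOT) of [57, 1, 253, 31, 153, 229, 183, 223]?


Sum = 1130 mod 256 = 106
Complement = 149

149


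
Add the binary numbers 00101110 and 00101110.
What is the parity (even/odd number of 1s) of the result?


00101110 = 46
00101110 = 46
Sum = 92 = 1011100
1s count = 4

even parity (4 ones in 1011100)


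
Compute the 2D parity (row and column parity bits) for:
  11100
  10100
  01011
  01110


Row parities: 1011
Column parities: 01101

Row P: 1011, Col P: 01101, Corner: 1


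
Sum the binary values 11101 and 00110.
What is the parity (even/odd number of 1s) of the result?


11101 = 29
00110 = 6
Sum = 35 = 100011
1s count = 3

odd parity (3 ones in 100011)


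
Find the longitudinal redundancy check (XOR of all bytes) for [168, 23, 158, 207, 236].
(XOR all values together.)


XOR chain: 168 ^ 23 ^ 158 ^ 207 ^ 236 = 2

2


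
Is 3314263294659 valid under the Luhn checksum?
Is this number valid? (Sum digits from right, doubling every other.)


Luhn sum = 63
63 mod 10 = 3

Invalid (Luhn sum mod 10 = 3)


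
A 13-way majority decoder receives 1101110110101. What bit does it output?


Ones: 9 out of 13
Threshold: 7

1 (9/13 voted 1)


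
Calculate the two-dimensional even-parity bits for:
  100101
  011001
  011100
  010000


Row parities: 1111
Column parities: 110000

Row P: 1111, Col P: 110000, Corner: 0


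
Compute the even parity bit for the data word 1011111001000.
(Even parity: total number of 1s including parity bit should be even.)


Number of 1s in data: 7
Parity bit: 1

1


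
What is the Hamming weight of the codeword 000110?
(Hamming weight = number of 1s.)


Counting 1s in 000110

2


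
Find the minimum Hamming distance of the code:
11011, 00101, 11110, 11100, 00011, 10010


Comparing all pairs, minimum distance: 1
Can detect 0 errors, correct 0 errors

1


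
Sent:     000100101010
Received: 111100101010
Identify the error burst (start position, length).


XOR: 111000000000

Burst at position 0, length 3


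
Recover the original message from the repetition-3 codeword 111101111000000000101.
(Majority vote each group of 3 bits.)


Groups: 111, 101, 111, 000, 000, 000, 101
Majority votes: 1110001

1110001


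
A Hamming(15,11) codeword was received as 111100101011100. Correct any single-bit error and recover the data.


Syndrome = 0: no error detected

Data: 10011011100 (no errors)


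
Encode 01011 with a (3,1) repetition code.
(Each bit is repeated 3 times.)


Each bit -> 3 copies

000111000111111


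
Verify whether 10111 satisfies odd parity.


Number of 1s: 4

No, parity error (4 ones)


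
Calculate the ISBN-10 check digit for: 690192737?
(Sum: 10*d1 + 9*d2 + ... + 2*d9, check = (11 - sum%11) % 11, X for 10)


Weighted sum: 263
263 mod 11 = 10

Check digit: 1


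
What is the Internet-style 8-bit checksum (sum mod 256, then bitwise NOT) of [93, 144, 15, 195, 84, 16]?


Sum = 547 mod 256 = 35
Complement = 220

220


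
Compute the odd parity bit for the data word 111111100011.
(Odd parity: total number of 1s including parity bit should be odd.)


Number of 1s in data: 9
Parity bit: 0

0


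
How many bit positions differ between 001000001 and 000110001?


XOR: 001110000
Count of 1s: 3

3


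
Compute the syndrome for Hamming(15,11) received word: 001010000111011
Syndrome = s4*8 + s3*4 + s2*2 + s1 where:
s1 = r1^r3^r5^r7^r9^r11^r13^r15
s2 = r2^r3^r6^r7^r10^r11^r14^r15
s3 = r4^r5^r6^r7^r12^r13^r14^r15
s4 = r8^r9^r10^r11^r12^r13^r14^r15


s1=0, s2=1, s3=0, s4=1

Syndrome = 10 (error at position 10)


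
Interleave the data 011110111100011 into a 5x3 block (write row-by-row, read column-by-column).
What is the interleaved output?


Matrix:
  011
  110
  111
  100
  011
Read columns: 011101110110101

011101110110101


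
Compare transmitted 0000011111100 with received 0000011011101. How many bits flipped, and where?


XOR: 0000000100001

2 error(s) at position(s): 7, 12


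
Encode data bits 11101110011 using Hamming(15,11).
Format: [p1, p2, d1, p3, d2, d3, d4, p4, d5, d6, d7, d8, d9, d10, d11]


Parity bits: p1=1, p2=0, p3=0, p4=1

101011011110011


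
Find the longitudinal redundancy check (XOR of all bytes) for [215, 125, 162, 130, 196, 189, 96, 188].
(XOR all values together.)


XOR chain: 215 ^ 125 ^ 162 ^ 130 ^ 196 ^ 189 ^ 96 ^ 188 = 47

47


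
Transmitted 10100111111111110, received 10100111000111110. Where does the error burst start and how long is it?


XOR: 00000000111000000

Burst at position 8, length 3


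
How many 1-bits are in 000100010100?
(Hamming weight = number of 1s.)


Counting 1s in 000100010100

3


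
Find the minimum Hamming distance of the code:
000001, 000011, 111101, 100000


Comparing all pairs, minimum distance: 1
Can detect 0 errors, correct 0 errors

1


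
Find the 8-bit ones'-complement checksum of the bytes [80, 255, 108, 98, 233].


Sum = 774 mod 256 = 6
Complement = 249

249


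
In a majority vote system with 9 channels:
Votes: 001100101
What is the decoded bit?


Ones: 4 out of 9
Threshold: 5

0 (4/9 voted 1)


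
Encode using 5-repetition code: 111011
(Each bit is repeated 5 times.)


Each bit -> 5 copies

111111111111111000001111111111


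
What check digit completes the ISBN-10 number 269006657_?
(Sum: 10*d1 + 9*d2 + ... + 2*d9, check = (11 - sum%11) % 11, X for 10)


Weighted sum: 229
229 mod 11 = 9

Check digit: 2


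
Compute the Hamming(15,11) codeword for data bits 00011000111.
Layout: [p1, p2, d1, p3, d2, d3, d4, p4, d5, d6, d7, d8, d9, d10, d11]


Parity bits: p1=0, p2=1, p3=0, p4=0

010000101000111


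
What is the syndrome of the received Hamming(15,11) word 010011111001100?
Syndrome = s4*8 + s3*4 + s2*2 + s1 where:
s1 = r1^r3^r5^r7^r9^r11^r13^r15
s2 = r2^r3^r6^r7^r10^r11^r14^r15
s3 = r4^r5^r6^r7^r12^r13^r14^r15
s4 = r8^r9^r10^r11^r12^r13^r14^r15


s1=0, s2=1, s3=1, s4=0

Syndrome = 6 (error at position 6)


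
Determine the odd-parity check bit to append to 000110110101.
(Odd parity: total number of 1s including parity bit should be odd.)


Number of 1s in data: 6
Parity bit: 1

1


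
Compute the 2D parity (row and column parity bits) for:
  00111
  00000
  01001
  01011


Row parities: 1001
Column parities: 00101

Row P: 1001, Col P: 00101, Corner: 0


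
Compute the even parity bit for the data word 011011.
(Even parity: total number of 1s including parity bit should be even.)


Number of 1s in data: 4
Parity bit: 0

0


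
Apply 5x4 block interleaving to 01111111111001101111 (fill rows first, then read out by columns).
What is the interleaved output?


Matrix:
  0111
  1111
  1110
  0110
  1111
Read columns: 01101111111111111001

01101111111111111001


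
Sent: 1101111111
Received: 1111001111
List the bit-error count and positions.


XOR: 0010110000

3 error(s) at position(s): 2, 4, 5


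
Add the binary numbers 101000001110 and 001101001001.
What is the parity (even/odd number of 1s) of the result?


101000001110 = 2574
001101001001 = 841
Sum = 3415 = 110101010111
1s count = 8

even parity (8 ones in 110101010111)


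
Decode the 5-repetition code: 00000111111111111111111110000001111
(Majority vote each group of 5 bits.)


Groups: 00000, 11111, 11111, 11111, 11111, 00000, 01111
Majority votes: 0111101

0111101


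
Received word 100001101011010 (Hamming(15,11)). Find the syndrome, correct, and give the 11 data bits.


Syndrome = 0: no error detected

Data: 00111011010 (no errors)


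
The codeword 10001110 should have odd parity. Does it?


Number of 1s: 4

No, parity error (4 ones)


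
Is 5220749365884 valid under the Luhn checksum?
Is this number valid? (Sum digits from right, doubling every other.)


Luhn sum = 67
67 mod 10 = 7

Invalid (Luhn sum mod 10 = 7)


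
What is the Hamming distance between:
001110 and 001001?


XOR: 000111
Count of 1s: 3

3


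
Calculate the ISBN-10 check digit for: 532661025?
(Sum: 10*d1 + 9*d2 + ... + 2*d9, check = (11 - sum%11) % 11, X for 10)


Weighted sum: 192
192 mod 11 = 5

Check digit: 6


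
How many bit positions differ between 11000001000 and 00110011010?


XOR: 11110010010
Count of 1s: 6

6


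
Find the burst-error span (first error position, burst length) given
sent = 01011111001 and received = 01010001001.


XOR: 00001110000

Burst at position 4, length 3


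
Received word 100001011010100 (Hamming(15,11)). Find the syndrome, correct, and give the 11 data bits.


Syndrome = 0: no error detected

Data: 00101010100 (no errors)


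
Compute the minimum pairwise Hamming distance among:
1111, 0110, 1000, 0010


Comparing all pairs, minimum distance: 1
Can detect 0 errors, correct 0 errors

1


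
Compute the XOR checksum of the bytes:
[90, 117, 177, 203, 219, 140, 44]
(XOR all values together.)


XOR chain: 90 ^ 117 ^ 177 ^ 203 ^ 219 ^ 140 ^ 44 = 46

46


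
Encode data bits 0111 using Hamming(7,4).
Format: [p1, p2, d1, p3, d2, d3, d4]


Parity bits: p1=0, p2=0, p3=1

0001111


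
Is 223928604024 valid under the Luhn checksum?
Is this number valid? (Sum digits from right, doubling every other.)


Luhn sum = 52
52 mod 10 = 2

Invalid (Luhn sum mod 10 = 2)


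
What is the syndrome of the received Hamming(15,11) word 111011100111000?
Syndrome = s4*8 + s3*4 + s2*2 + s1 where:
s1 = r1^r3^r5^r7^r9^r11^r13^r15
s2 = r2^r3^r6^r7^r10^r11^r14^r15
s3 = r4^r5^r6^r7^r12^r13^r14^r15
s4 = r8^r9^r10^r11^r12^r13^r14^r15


s1=1, s2=0, s3=0, s4=1

Syndrome = 9 (error at position 9)


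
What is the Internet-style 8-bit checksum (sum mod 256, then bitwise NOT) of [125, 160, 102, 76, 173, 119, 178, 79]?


Sum = 1012 mod 256 = 244
Complement = 11

11


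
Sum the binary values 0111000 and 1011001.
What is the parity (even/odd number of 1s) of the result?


0111000 = 56
1011001 = 89
Sum = 145 = 10010001
1s count = 3

odd parity (3 ones in 10010001)


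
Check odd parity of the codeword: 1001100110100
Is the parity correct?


Number of 1s: 6

No, parity error (6 ones)


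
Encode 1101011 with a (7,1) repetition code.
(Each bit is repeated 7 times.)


Each bit -> 7 copies

1111111111111100000001111111000000011111111111111


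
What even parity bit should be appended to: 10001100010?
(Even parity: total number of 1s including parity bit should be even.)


Number of 1s in data: 4
Parity bit: 0

0


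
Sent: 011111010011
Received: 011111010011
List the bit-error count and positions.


XOR: 000000000000

0 errors (received matches sent)


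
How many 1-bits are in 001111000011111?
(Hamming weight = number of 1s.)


Counting 1s in 001111000011111

9


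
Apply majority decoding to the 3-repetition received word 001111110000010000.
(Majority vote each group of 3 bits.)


Groups: 001, 111, 110, 000, 010, 000
Majority votes: 011000

011000


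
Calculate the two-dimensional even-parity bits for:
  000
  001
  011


Row parities: 010
Column parities: 010

Row P: 010, Col P: 010, Corner: 1


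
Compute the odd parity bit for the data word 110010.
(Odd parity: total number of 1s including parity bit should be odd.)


Number of 1s in data: 3
Parity bit: 0

0


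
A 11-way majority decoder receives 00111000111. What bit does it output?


Ones: 6 out of 11
Threshold: 6

1 (6/11 voted 1)


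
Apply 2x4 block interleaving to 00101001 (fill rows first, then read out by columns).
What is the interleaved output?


Matrix:
  0010
  1001
Read columns: 01001001

01001001


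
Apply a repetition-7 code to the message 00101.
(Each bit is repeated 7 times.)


Each bit -> 7 copies

00000000000000111111100000001111111


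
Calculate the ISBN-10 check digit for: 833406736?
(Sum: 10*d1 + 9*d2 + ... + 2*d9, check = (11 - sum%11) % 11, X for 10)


Weighted sum: 238
238 mod 11 = 7

Check digit: 4


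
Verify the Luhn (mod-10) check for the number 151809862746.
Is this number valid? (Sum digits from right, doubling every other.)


Luhn sum = 64
64 mod 10 = 4

Invalid (Luhn sum mod 10 = 4)


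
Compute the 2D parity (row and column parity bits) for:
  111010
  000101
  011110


Row parities: 000
Column parities: 100001

Row P: 000, Col P: 100001, Corner: 0


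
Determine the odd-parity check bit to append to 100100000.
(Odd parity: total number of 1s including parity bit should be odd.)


Number of 1s in data: 2
Parity bit: 1

1


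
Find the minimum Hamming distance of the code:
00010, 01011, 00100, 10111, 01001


Comparing all pairs, minimum distance: 1
Can detect 0 errors, correct 0 errors

1


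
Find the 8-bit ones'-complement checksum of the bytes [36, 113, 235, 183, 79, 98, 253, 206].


Sum = 1203 mod 256 = 179
Complement = 76

76


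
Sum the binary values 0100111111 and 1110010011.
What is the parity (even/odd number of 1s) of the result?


0100111111 = 319
1110010011 = 915
Sum = 1234 = 10011010010
1s count = 5

odd parity (5 ones in 10011010010)


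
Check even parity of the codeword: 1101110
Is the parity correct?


Number of 1s: 5

No, parity error (5 ones)


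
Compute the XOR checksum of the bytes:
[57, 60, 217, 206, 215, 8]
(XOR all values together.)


XOR chain: 57 ^ 60 ^ 217 ^ 206 ^ 215 ^ 8 = 205

205


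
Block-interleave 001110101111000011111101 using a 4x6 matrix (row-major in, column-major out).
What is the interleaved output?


Matrix:
  001110
  101111
  000011
  111101
Read columns: 010100011101110111100111

010100011101110111100111


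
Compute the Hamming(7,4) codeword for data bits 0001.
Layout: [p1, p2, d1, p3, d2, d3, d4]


Parity bits: p1=1, p2=1, p3=1

1101001


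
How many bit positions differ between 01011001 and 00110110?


XOR: 01101111
Count of 1s: 6

6


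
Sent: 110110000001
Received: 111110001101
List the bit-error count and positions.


XOR: 001000001100

3 error(s) at position(s): 2, 8, 9


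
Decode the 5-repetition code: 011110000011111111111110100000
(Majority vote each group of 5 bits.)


Groups: 01111, 00000, 11111, 11111, 11101, 00000
Majority votes: 101110

101110


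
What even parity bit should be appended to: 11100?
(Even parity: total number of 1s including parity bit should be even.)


Number of 1s in data: 3
Parity bit: 1

1


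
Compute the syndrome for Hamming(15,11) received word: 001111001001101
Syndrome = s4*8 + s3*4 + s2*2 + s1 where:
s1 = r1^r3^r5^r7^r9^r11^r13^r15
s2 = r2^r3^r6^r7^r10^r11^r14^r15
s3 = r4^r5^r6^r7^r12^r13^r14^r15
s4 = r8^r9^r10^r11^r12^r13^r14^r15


s1=1, s2=1, s3=0, s4=0

Syndrome = 3 (error at position 3)


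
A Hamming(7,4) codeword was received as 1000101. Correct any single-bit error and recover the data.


Syndrome = 3: error at position 3

Data: 1101 (corrected bit 3)


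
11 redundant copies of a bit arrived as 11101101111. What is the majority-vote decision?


Ones: 9 out of 11
Threshold: 6

1 (9/11 voted 1)


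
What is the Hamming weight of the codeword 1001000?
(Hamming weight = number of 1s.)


Counting 1s in 1001000

2


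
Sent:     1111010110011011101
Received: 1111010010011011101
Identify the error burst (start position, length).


XOR: 0000000100000000000

Burst at position 7, length 1


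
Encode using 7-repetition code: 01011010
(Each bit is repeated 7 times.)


Each bit -> 7 copies

00000001111111000000011111111111111000000011111110000000


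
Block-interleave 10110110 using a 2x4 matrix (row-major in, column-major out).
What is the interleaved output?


Matrix:
  1011
  0110
Read columns: 10011110

10011110


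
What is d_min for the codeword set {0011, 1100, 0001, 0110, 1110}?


Comparing all pairs, minimum distance: 1
Can detect 0 errors, correct 0 errors

1


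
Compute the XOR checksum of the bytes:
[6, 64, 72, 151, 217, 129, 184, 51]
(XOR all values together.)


XOR chain: 6 ^ 64 ^ 72 ^ 151 ^ 217 ^ 129 ^ 184 ^ 51 = 74

74


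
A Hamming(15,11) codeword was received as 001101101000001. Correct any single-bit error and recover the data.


Syndrome = 0: no error detected

Data: 10111000001 (no errors)


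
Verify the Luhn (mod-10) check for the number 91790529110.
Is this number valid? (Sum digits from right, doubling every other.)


Luhn sum = 42
42 mod 10 = 2

Invalid (Luhn sum mod 10 = 2)


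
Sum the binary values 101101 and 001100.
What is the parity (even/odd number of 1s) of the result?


101101 = 45
001100 = 12
Sum = 57 = 111001
1s count = 4

even parity (4 ones in 111001)


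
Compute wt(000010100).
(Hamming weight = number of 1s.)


Counting 1s in 000010100

2


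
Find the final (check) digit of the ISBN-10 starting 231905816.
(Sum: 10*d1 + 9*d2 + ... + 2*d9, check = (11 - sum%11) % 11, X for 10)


Weighted sum: 190
190 mod 11 = 3

Check digit: 8


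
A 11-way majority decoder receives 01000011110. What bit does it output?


Ones: 5 out of 11
Threshold: 6

0 (5/11 voted 1)


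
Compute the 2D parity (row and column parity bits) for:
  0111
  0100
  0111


Row parities: 111
Column parities: 0100

Row P: 111, Col P: 0100, Corner: 1


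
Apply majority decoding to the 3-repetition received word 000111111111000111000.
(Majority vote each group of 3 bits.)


Groups: 000, 111, 111, 111, 000, 111, 000
Majority votes: 0111010

0111010


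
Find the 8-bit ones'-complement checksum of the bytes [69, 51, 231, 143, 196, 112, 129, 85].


Sum = 1016 mod 256 = 248
Complement = 7

7


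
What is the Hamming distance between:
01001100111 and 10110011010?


XOR: 11111111101
Count of 1s: 10

10


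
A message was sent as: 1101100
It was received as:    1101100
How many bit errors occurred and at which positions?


XOR: 0000000

0 errors (received matches sent)


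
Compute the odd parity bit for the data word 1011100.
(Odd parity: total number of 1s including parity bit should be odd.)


Number of 1s in data: 4
Parity bit: 1

1


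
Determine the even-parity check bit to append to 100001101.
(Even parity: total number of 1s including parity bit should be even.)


Number of 1s in data: 4
Parity bit: 0

0


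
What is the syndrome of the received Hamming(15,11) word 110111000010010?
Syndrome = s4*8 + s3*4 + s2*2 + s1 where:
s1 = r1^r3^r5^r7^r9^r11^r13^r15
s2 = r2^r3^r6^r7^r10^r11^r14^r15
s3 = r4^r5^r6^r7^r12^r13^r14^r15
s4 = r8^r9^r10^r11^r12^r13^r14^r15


s1=1, s2=0, s3=0, s4=0

Syndrome = 1 (error at position 1)


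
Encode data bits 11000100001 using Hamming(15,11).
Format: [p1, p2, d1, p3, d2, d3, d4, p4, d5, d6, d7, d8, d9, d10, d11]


Parity bits: p1=1, p2=1, p3=0, p4=0

111010000100001


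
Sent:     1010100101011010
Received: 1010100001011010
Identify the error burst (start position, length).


XOR: 0000000100000000

Burst at position 7, length 1


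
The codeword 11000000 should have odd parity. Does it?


Number of 1s: 2

No, parity error (2 ones)


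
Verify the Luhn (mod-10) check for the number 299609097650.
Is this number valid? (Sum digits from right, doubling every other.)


Luhn sum = 58
58 mod 10 = 8

Invalid (Luhn sum mod 10 = 8)


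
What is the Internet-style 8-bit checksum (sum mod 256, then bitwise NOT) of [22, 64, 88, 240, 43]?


Sum = 457 mod 256 = 201
Complement = 54

54


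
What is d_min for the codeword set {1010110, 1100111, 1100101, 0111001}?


Comparing all pairs, minimum distance: 1
Can detect 0 errors, correct 0 errors

1


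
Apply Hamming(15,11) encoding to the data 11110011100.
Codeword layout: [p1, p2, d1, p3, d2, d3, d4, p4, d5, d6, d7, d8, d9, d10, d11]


Parity bits: p1=1, p2=0, p3=1, p4=1

101111110011100


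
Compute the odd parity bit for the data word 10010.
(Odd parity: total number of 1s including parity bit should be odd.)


Number of 1s in data: 2
Parity bit: 1

1


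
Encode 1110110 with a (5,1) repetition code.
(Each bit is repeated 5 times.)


Each bit -> 5 copies

11111111111111100000111111111100000


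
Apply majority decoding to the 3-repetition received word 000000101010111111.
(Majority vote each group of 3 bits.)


Groups: 000, 000, 101, 010, 111, 111
Majority votes: 001011

001011


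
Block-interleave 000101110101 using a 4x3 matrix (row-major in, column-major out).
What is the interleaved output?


Matrix:
  000
  101
  110
  101
Read columns: 011100100101

011100100101


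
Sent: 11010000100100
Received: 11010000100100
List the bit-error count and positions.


XOR: 00000000000000

0 errors (received matches sent)


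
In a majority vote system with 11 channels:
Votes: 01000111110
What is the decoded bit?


Ones: 6 out of 11
Threshold: 6

1 (6/11 voted 1)


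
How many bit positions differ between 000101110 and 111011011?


XOR: 111110101
Count of 1s: 7

7


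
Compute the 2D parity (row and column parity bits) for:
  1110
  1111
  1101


Row parities: 101
Column parities: 1100

Row P: 101, Col P: 1100, Corner: 0


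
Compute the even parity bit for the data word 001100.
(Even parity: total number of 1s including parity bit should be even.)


Number of 1s in data: 2
Parity bit: 0

0


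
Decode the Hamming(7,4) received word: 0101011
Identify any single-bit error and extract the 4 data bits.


Syndrome = 7: error at position 7

Data: 0010 (corrected bit 7)


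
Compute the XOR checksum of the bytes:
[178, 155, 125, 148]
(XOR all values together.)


XOR chain: 178 ^ 155 ^ 125 ^ 148 = 192

192


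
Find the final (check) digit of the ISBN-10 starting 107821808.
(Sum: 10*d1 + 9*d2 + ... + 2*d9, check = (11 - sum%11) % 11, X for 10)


Weighted sum: 187
187 mod 11 = 0

Check digit: 0


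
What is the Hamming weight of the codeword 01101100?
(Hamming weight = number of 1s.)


Counting 1s in 01101100

4


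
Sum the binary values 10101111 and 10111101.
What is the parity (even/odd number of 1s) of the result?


10101111 = 175
10111101 = 189
Sum = 364 = 101101100
1s count = 5

odd parity (5 ones in 101101100)


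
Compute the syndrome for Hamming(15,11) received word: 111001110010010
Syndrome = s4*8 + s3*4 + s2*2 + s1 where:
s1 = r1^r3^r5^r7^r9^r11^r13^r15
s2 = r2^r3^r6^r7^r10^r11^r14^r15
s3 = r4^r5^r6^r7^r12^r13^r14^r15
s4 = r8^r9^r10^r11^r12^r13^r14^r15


s1=0, s2=0, s3=1, s4=1

Syndrome = 12 (error at position 12)


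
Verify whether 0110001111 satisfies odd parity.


Number of 1s: 6

No, parity error (6 ones)


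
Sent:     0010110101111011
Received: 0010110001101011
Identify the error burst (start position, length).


XOR: 0000000100010000

Burst at position 7, length 5


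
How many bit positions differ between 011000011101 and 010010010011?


XOR: 001010001110
Count of 1s: 5

5


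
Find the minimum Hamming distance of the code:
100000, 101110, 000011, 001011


Comparing all pairs, minimum distance: 1
Can detect 0 errors, correct 0 errors

1


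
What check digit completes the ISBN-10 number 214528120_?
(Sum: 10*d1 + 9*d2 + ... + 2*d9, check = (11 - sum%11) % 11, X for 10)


Weighted sum: 158
158 mod 11 = 4

Check digit: 7


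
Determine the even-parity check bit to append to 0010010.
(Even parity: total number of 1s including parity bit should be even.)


Number of 1s in data: 2
Parity bit: 0

0


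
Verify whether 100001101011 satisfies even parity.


Number of 1s: 6

Yes, parity is correct (6 ones)


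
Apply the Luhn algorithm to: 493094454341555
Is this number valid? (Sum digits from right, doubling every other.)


Luhn sum = 65
65 mod 10 = 5

Invalid (Luhn sum mod 10 = 5)


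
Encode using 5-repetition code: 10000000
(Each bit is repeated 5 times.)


Each bit -> 5 copies

1111100000000000000000000000000000000000


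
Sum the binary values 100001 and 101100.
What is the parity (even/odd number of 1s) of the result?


100001 = 33
101100 = 44
Sum = 77 = 1001101
1s count = 4

even parity (4 ones in 1001101)


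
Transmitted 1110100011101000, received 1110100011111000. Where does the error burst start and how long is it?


XOR: 0000000000010000

Burst at position 11, length 1


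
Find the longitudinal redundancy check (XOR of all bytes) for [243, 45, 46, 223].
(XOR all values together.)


XOR chain: 243 ^ 45 ^ 46 ^ 223 = 47

47


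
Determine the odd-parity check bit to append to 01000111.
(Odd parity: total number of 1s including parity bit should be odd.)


Number of 1s in data: 4
Parity bit: 1

1


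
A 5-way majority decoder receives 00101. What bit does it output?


Ones: 2 out of 5
Threshold: 3

0 (2/5 voted 1)


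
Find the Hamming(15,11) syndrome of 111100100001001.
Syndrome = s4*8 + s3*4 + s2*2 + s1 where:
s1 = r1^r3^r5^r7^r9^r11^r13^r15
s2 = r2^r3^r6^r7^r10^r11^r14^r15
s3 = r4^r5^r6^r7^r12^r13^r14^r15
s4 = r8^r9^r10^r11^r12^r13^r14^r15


s1=0, s2=0, s3=0, s4=0

Syndrome = 0 (no error)


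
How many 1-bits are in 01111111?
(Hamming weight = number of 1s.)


Counting 1s in 01111111

7


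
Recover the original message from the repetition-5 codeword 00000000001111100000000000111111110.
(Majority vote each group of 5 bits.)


Groups: 00000, 00000, 11111, 00000, 00000, 01111, 11110
Majority votes: 0010011

0010011
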